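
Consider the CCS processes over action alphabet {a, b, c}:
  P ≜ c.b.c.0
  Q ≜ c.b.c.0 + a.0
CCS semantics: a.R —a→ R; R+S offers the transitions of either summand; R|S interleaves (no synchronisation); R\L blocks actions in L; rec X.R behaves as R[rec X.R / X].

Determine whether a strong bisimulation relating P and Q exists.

P's transition system — 4 states:
  m0 = c.b.c.0 :: —c→ m1
  m1 = b.c.0 :: —b→ m2
  m2 = c.0 :: —c→ m3
  m3 = 0 :: (no moves)
Q's transition system — 4 states:
  n0 = c.b.c.0 + a.0 :: —a→ n1, —c→ n2
  n1 = 0 :: (no moves)
  n2 = b.c.0 :: —b→ n3
  n3 = c.0 :: —c→ n1
Bisimilarity quotient blocks:
  B0 = {m0}
  B1 = {m1, n2}
  B2 = {m2, n3}
  B3 = {m3, n1}
  B4 = {n0}
m0 ∈ B0, n0 ∈ B4 → different blocks

P ≁ Q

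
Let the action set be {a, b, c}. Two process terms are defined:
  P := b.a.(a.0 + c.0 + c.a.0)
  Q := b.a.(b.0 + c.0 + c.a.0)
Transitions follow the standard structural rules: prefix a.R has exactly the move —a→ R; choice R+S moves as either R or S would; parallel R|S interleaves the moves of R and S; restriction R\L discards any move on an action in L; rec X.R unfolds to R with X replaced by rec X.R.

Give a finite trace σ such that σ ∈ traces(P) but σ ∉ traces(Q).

Reachable graph of P (5 states):
  p0 = b.a.(a.0 + c.0 + c.a.0) ⊢ ··b··> p1
  p1 = a.(a.0 + c.0 + c.a.0) ⊢ ··a··> p2
  p2 = a.0 + c.0 + c.a.0 ⊢ ··a··> p3, ··c··> p3, ··c··> p4
  p3 = 0 ⊢ (no moves)
  p4 = a.0 ⊢ ··a··> p3
Reachable graph of Q (5 states):
  q0 = b.a.(b.0 + c.0 + c.a.0) ⊢ ··b··> q1
  q1 = a.(b.0 + c.0 + c.a.0) ⊢ ··a··> q2
  q2 = b.0 + c.0 + c.a.0 ⊢ ··b··> q3, ··c··> q3, ··c··> q4
  q3 = 0 ⊢ (no moves)
  q4 = a.0 ⊢ ··a··> q3
Executing baa from P (initial set {p0}):
  after b @ step 1: {p1}
  after a @ step 2: {p2}
  after a @ step 3: {p3}
  ✓ P
Executing baa from Q (initial set {q0}):
  after b @ step 1: {q1}
  after a @ step 2: {q2}
  after a @ step 3: ∅ (Q stuck)

baa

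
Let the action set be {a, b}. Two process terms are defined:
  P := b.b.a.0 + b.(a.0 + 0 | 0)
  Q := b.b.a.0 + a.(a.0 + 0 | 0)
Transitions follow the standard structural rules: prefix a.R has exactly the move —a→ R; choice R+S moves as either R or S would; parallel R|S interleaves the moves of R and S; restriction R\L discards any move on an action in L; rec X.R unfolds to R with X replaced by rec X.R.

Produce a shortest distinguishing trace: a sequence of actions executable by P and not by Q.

ba

P's transition system — 5 states:
  u0 = b.b.a.0 + b.(a.0 + 0 | 0) → —b→ u1, —b→ u2
  u1 = a.0 + 0 | 0 → —a→ u3
  u2 = b.a.0 → —b→ u4
  u3 = 0 → (no moves)
  u4 = a.0 → —a→ u3
Q's transition system — 5 states:
  v0 = b.b.a.0 + a.(a.0 + 0 | 0) → —a→ v1, —b→ v2
  v1 = a.0 + 0 | 0 → —a→ v3
  v2 = b.a.0 → —b→ v4
  v3 = 0 → (no moves)
  v4 = a.0 → —a→ v3
Run σ = ⟨ba⟩ on P: start {u0}
  after b @ step 1: {u1, u2}
  after a @ step 2: {u3}
  — P admits the full trace.
Run σ = ⟨ba⟩ on Q: start {v0}
  after b @ step 1: {v2}
  after a @ step 2: no successor for Q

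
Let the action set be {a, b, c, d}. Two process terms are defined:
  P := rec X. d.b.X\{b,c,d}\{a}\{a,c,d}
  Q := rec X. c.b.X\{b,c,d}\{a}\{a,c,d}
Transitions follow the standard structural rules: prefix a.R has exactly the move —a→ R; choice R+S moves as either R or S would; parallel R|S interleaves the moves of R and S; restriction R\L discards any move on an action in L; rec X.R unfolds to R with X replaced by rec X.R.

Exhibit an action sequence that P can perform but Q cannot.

d

P's transition system — 3 states:
  s0 = rec X. d.b.X\{b,c,d}\{a}\{a,c,d} :: -d-> s1
  s1 = b.(rec X. d.b.X\{b,c,d}\{a}\{a,c,d})\{b,c,d}\{a}\{a,c,d} :: -b-> s2
  s2 = (rec X. d.b.X\{b,c,d}\{a}\{a,c,d})\{b,c,d}\{a}\{a,c,d} :: ∅
Q's transition system — 3 states:
  t0 = rec X. c.b.X\{b,c,d}\{a}\{a,c,d} :: -c-> t1
  t1 = b.(rec X. c.b.X\{b,c,d}\{a}\{a,c,d})\{b,c,d}\{a}\{a,c,d} :: -b-> t2
  t2 = (rec X. c.b.X\{b,c,d}\{a}\{a,c,d})\{b,c,d}\{a}\{a,c,d} :: ∅
Run σ = ⟨d⟩ on P: start {s0}
  step 1 (d): {s1}
  — P admits the full trace.
Run σ = ⟨d⟩ on Q: start {t0}
  step 1 (d): no successor for Q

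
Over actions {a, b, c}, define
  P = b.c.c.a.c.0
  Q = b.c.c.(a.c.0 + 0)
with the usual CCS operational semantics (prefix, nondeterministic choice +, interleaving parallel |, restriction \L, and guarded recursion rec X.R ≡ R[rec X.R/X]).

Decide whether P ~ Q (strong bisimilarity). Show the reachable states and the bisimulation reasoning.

P ~ Q

LTS(P): 6 reachable states
  m0 = b.c.c.a.c.0 | ··b··> m1
  m1 = c.c.a.c.0 | ··c··> m2
  m2 = c.a.c.0 | ··c··> m3
  m3 = a.c.0 | ··a··> m4
  m4 = c.0 | ··c··> m5
  m5 = 0 | ∅
LTS(Q): 6 reachable states
  n0 = b.c.c.(a.c.0 + 0) | ··b··> n1
  n1 = c.c.(a.c.0 + 0) | ··c··> n2
  n2 = c.(a.c.0 + 0) | ··c··> n3
  n3 = a.c.0 + 0 | ··a··> n4
  n4 = c.0 | ··c··> n5
  n5 = 0 | ∅
Partition-refinement fixed point:
  B0 = {m0, n0}
  B1 = {m1, n1}
  B2 = {m2, n2}
  B3 = {m3, n3}
  B4 = {m4, n4}
  B5 = {m5, n5}
m0 ∈ B0, n0 ∈ B0 → same block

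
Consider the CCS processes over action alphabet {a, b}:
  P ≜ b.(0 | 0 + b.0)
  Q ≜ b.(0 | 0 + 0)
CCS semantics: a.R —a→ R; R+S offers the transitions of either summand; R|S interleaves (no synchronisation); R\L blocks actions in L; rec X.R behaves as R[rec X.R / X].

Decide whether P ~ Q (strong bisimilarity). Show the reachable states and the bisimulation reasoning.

P ≁ Q

P's transition system — 3 states:
  m0 = b.(0 | 0 + b.0) → ··b··> m1
  m1 = 0 | 0 + b.0 → ··b··> m2
  m2 = 0 → (no moves)
Q's transition system — 2 states:
  n0 = b.(0 | 0 + 0) → ··b··> n1
  n1 = 0 | 0 + 0 → (no moves)
Partition-refinement fixed point:
  B0 = {m0}
  B1 = {m1, n0}
  B2 = {m2, n1}
m0 ∈ B0, n0 ∈ B1 → different blocks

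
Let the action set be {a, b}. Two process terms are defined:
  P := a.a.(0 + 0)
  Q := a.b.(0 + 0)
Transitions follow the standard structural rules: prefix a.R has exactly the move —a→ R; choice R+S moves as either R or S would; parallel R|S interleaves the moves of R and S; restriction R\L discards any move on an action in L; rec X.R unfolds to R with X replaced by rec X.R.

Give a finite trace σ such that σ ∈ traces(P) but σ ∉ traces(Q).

P's transition system — 3 states:
  m0 = a.a.(0 + 0) | ··a··> m1
  m1 = a.(0 + 0) | ··a··> m2
  m2 = 0 + 0 | stopped
Q's transition system — 3 states:
  n0 = a.b.(0 + 0) | ··a··> n1
  n1 = b.(0 + 0) | ··b··> n2
  n2 = 0 + 0 | stopped
Run σ = ⟨aa⟩ on P: start {m0}
  after a @ step 1: {m1}
  after a @ step 2: {m2}
  — P admits the full trace.
Run σ = ⟨aa⟩ on Q: start {n0}
  after a @ step 1: {n1}
  after a @ step 2: no successor for Q

aa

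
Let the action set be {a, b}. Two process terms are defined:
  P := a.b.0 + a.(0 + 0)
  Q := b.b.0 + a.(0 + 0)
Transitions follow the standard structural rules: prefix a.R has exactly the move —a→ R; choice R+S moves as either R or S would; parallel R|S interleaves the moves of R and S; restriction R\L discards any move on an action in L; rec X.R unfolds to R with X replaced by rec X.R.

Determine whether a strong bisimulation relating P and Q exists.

LTS(P): 4 reachable states
  p0 = a.b.0 + a.(0 + 0) :: =a=> p1, =a=> p2
  p1 = 0 + 0 :: deadlocked
  p2 = b.0 :: =b=> p3
  p3 = 0 :: deadlocked
LTS(Q): 4 reachable states
  q0 = b.b.0 + a.(0 + 0) :: =a=> q1, =b=> q2
  q1 = 0 + 0 :: deadlocked
  q2 = b.0 :: =b=> q3
  q3 = 0 :: deadlocked
Bisimilarity quotient blocks:
  B0 = {p0}
  B1 = {p1, p3, q1, q3}
  B2 = {p2, q2}
  B3 = {q0}
p0 ∈ B0, q0 ∈ B3 → different blocks

P ≁ Q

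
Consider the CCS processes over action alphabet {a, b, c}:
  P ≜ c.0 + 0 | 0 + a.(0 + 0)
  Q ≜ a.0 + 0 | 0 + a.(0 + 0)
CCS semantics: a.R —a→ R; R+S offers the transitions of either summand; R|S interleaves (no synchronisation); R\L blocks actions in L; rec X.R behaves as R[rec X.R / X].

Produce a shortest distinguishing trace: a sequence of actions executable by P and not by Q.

c

LTS(P): 3 reachable states
  s0 = c.0 + 0 | 0 + a.(0 + 0) :: -a-> s1, -c-> s2
  s1 = 0 + 0 :: stopped
  s2 = 0 :: stopped
LTS(Q): 3 reachable states
  t0 = a.0 + 0 | 0 + a.(0 + 0) :: -a-> t1, -a-> t2
  t1 = 0 :: stopped
  t2 = 0 + 0 :: stopped
Run σ = ⟨c⟩ on P: start {s0}
  [1] c ⇒ {s2}
  P completes σ.
Run σ = ⟨c⟩ on Q: start {t0}
  [1] c ⇒ ∅  — Q cannot continue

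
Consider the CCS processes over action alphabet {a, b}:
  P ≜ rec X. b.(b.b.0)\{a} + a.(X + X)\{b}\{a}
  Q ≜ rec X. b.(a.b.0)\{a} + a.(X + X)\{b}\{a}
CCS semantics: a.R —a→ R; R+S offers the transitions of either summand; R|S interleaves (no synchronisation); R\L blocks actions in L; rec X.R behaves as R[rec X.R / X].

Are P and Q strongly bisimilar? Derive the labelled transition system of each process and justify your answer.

LTS(P): 5 reachable states
  p0 = rec X. b.(b.b.0)\{a} + a.(X + X)\{b}\{a} has moves —a→ p1, —b→ p2
  p1 = ((rec X. b.(b.b.0)\{a} + a.(X + X)\{b}\{a}) + (rec X. b.(b.b.0)\{a} + a.(X + X)\{b}\{a}))\{b}\{a} has moves ·
  p2 = (b.b.0)\{a} has moves —b→ p3
  p3 = (b.0)\{a} has moves —b→ p4
  p4 = 0\{a} has moves ·
LTS(Q): 3 reachable states
  q0 = rec X. b.(a.b.0)\{a} + a.(X + X)\{b}\{a} has moves —a→ q1, —b→ q2
  q1 = ((rec X. b.(a.b.0)\{a} + a.(X + X)\{b}\{a}) + (rec X. b.(a.b.0)\{a} + a.(X + X)\{b}\{a}))\{b}\{a} has moves ·
  q2 = (a.b.0)\{a} has moves ·
Partition-refinement fixed point:
  B0 = {p0}
  B1 = {p2}
  B2 = {p3}
  B3 = {p1, p4, q1, q2}
  B4 = {q0}
p0 ∈ B0, q0 ∈ B4 → different blocks

not bisimilar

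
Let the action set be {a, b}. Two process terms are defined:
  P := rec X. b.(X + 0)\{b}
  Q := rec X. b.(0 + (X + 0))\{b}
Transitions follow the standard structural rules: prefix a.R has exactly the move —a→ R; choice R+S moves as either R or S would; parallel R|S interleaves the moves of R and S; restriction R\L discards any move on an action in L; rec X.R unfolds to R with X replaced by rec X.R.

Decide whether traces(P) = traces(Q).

Reachable graph of P (2 states):
  s0 = rec X. b.(X + 0)\{b} | --b--▸ s1
  s1 = ((rec X. b.(X + 0)\{b}) + 0)\{b} | ·
Reachable graph of Q (2 states):
  t0 = rec X. b.(0 + (X + 0))\{b} | --b--▸ t1
  t1 = (0 + ((rec X. b.(0 + (X + 0))\{b}) + 0))\{b} | ·
Bisimilarity quotient blocks:
  B0 = {s0, t0}
  B1 = {s1, t1}
s0 ∈ B0, t0 ∈ B0 → same block
Bisimilar ⇒ trace-equivalent.

trace-equivalent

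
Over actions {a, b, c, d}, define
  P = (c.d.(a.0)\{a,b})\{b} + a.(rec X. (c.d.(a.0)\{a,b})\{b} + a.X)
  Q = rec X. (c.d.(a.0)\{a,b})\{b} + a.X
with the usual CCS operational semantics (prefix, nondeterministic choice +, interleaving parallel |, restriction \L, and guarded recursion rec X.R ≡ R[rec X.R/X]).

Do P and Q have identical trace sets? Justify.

trace-equivalent

Reachable graph of P (4 states):
  m0 = (c.d.(a.0)\{a,b})\{b} + a.(rec X. (c.d.(a.0)\{a,b})\{b} + a.X) has moves —a→ m1, —c→ m2
  m1 = rec X. (c.d.(a.0)\{a,b})\{b} + a.X has moves —a→ m1, —c→ m2
  m2 = (d.(a.0)\{a,b})\{b} has moves —d→ m3
  m3 = (a.0)\{a,b}\{b} has moves ∅
Reachable graph of Q (3 states):
  n0 = rec X. (c.d.(a.0)\{a,b})\{b} + a.X has moves —a→ n0, —c→ n1
  n1 = (d.(a.0)\{a,b})\{b} has moves —d→ n2
  n2 = (a.0)\{a,b}\{b} has moves ∅
Partition-refinement fixed point:
  B0 = {m0, m1, n0}
  B1 = {m2, n1}
  B2 = {m3, n2}
m0 ∈ B0, n0 ∈ B0 → same block
Bisimilar ⇒ trace-equivalent.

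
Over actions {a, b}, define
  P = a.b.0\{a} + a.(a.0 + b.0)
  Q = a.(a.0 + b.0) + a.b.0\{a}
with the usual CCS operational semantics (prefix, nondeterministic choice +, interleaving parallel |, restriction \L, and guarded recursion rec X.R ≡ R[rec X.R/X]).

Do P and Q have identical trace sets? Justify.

LTS(P): 5 reachable states
  s0 = a.b.0\{a} + a.(a.0 + b.0) → —a→ s1, —a→ s2
  s1 = a.0 + b.0 → —a→ s3, —b→ s3
  s2 = b.0\{a} → —b→ s4
  s3 = 0 → stopped
  s4 = 0\{a} → stopped
LTS(Q): 5 reachable states
  t0 = a.(a.0 + b.0) + a.b.0\{a} → —a→ t1, —a→ t2
  t1 = a.0 + b.0 → —a→ t3, —b→ t3
  t2 = b.0\{a} → —b→ t4
  t3 = 0 → stopped
  t4 = 0\{a} → stopped
Partition-refinement fixed point:
  B0 = {s0, t0}
  B1 = {s2, t2}
  B2 = {s3, s4, t3, t4}
  B3 = {s1, t1}
s0 ∈ B0, t0 ∈ B0 → same block
Bisimilar ⇒ trace-equivalent.

YES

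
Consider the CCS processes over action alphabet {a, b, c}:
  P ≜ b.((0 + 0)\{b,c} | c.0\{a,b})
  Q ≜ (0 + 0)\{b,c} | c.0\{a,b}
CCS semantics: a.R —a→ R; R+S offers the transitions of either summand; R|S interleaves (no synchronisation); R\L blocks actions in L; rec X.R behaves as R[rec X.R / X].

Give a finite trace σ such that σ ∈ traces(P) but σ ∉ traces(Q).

b

Reachable graph of P (3 states):
  s0 = b.((0 + 0)\{b,c} | c.0\{a,b}) | -b-> s1
  s1 = (0 + 0)\{b,c} | c.0\{a,b} | -c-> s2
  s2 = (0 + 0)\{b,c} | 0\{a,b} | stopped
Reachable graph of Q (2 states):
  t0 = (0 + 0)\{b,c} | c.0\{a,b} | -c-> t1
  t1 = (0 + 0)\{b,c} | 0\{a,b} | stopped
Trace ⟨b⟩ through P, begin at {s0}:
  [1] b ⇒ {s1}
  — P admits the full trace.
Trace ⟨b⟩ through Q, begin at {t0}:
  [1] b ⇒ no successor for Q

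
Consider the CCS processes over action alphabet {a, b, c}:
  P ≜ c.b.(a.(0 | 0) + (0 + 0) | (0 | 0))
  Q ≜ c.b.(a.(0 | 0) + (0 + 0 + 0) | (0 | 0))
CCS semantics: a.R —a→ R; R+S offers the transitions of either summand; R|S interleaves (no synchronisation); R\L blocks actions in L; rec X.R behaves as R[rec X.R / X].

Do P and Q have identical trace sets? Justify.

trace-equivalent

Reachable graph of P (4 states):
  s0 = c.b.(a.(0 | 0) + (0 + 0) | (0 | 0)) has moves —c→ s1
  s1 = b.(a.(0 | 0) + (0 + 0) | (0 | 0)) has moves —b→ s2
  s2 = a.(0 | 0) + (0 + 0) | (0 | 0) has moves —a→ s3
  s3 = 0 | 0 has moves ·
Reachable graph of Q (4 states):
  t0 = c.b.(a.(0 | 0) + (0 + 0 + 0) | (0 | 0)) has moves —c→ t1
  t1 = b.(a.(0 | 0) + (0 + 0 + 0) | (0 | 0)) has moves —b→ t2
  t2 = a.(0 | 0) + (0 + 0 + 0) | (0 | 0) has moves —a→ t3
  t3 = 0 | 0 has moves ·
Coarsest stable partition (strong bisimilarity classes):
  B0 = {s0, t0}
  B1 = {s1, t1}
  B2 = {s2, t2}
  B3 = {s3, t3}
s0 ∈ B0, t0 ∈ B0 → same block
Bisimilar ⇒ trace-equivalent.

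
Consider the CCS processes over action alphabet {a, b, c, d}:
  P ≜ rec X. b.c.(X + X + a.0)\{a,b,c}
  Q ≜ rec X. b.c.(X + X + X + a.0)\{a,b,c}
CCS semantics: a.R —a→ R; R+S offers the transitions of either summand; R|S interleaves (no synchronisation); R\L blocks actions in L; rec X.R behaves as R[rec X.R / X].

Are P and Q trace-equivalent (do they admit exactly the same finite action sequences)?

trace-equivalent

Reachable graph of P (3 states):
  m0 = rec X. b.c.(X + X + a.0)\{a,b,c} ⊢ ··b··> m1
  m1 = c.((rec X. b.c.(X + X + a.0)\{a,b,c}) + (rec X. b.c.(X + X + a.0)\{a,b,c}) + a.0)\{a,b,c} ⊢ ··c··> m2
  m2 = ((rec X. b.c.(X + X + a.0)\{a,b,c}) + (rec X. b.c.(X + X + a.0)\{a,b,c}) + a.0)\{a,b,c} ⊢ (no moves)
Reachable graph of Q (3 states):
  n0 = rec X. b.c.(X + X + X + a.0)\{a,b,c} ⊢ ··b··> n1
  n1 = c.((rec X. b.c.(X + X + X + a.0)\{a,b,c}) + (rec X. b.c.(X + X + X + a.0)\{a,b,c}) + (rec X. b.c.(X + X + X + a.0)\{a,b,c}) + a.0)\{a,b,c} ⊢ ··c··> n2
  n2 = ((rec X. b.c.(X + X + X + a.0)\{a,b,c}) + (rec X. b.c.(X + X + X + a.0)\{a,b,c}) + (rec X. b.c.(X + X + X + a.0)\{a,b,c}) + a.0)\{a,b,c} ⊢ (no moves)
Bisimilarity quotient blocks:
  B0 = {m0, n0}
  B1 = {m1, n1}
  B2 = {m2, n2}
m0 ∈ B0, n0 ∈ B0 → same block
Bisimilar ⇒ trace-equivalent.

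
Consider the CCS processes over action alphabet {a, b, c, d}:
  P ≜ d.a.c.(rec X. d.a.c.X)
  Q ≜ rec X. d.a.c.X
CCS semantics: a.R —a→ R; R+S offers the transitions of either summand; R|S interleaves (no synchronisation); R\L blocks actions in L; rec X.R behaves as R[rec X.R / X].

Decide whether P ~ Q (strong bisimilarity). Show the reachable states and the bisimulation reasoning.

P ~ Q

P's transition system — 4 states:
  u0 = d.a.c.(rec X. d.a.c.X) ⊢ --d--▸ u1
  u1 = a.c.(rec X. d.a.c.X) ⊢ --a--▸ u2
  u2 = c.(rec X. d.a.c.X) ⊢ --c--▸ u3
  u3 = rec X. d.a.c.X ⊢ --d--▸ u1
Q's transition system — 3 states:
  v0 = rec X. d.a.c.X ⊢ --d--▸ v1
  v1 = a.c.(rec X. d.a.c.X) ⊢ --a--▸ v2
  v2 = c.(rec X. d.a.c.X) ⊢ --c--▸ v0
Coarsest stable partition (strong bisimilarity classes):
  B0 = {u0, u3, v0}
  B1 = {u1, v1}
  B2 = {u2, v2}
u0 ∈ B0, v0 ∈ B0 → same block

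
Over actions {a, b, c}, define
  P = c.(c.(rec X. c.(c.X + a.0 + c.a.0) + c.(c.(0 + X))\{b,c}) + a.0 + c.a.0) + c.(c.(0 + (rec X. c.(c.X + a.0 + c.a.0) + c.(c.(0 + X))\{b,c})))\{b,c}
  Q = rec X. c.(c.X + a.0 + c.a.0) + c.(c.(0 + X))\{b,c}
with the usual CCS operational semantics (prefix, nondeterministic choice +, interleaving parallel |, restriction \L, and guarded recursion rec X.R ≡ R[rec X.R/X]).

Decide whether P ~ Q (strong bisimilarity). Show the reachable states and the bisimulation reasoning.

LTS(P): 6 reachable states
  m0 = c.(c.(rec X. c.(c.X + a.0 + c.a.0) + c.(c.(0 + X))\{b,c}) + a.0 + c.a.0) + c.(c.(0 + (rec X. c.(c.X + a.0 + c.a.0) + c.(c.(0 + X))\{b,c})))\{b,c} ⊢ --c--▸ m1, --c--▸ m2
  m1 = (c.(0 + (rec X. c.(c.X + a.0 + c.a.0) + c.(c.(0 + X))\{b,c})))\{b,c} ⊢ ·
  m2 = c.(rec X. c.(c.X + a.0 + c.a.0) + c.(c.(0 + X))\{b,c}) + a.0 + c.a.0 ⊢ --a--▸ m3, --c--▸ m4, --c--▸ m5
  m3 = 0 ⊢ ·
  m4 = a.0 ⊢ --a--▸ m3
  m5 = rec X. c.(c.X + a.0 + c.a.0) + c.(c.(0 + X))\{b,c} ⊢ --c--▸ m1, --c--▸ m2
LTS(Q): 5 reachable states
  n0 = rec X. c.(c.X + a.0 + c.a.0) + c.(c.(0 + X))\{b,c} ⊢ --c--▸ n1, --c--▸ n2
  n1 = (c.(0 + (rec X. c.(c.X + a.0 + c.a.0) + c.(c.(0 + X))\{b,c})))\{b,c} ⊢ ·
  n2 = c.(rec X. c.(c.X + a.0 + c.a.0) + c.(c.(0 + X))\{b,c}) + a.0 + c.a.0 ⊢ --a--▸ n3, --c--▸ n0, --c--▸ n4
  n3 = 0 ⊢ ·
  n4 = a.0 ⊢ --a--▸ n3
Coarsest stable partition (strong bisimilarity classes):
  B0 = {m0, m5, n0}
  B1 = {m1, m3, n1, n3}
  B2 = {m2, n2}
  B3 = {m4, n4}
m0 ∈ B0, n0 ∈ B0 → same block

YES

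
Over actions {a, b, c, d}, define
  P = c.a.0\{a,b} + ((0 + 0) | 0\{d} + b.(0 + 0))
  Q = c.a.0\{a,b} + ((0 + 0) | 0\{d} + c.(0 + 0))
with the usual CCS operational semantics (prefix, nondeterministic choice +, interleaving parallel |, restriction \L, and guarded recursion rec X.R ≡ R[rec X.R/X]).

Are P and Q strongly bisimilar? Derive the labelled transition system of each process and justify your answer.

NO

Reachable graph of P (4 states):
  p0 = c.a.0\{a,b} + ((0 + 0) | 0\{d} + b.(0 + 0)) | ··b··> p1, ··c··> p2
  p1 = 0 + 0 | ·
  p2 = a.0\{a,b} | ··a··> p3
  p3 = 0\{a,b} | ·
Reachable graph of Q (4 states):
  q0 = c.a.0\{a,b} + ((0 + 0) | 0\{d} + c.(0 + 0)) | ··c··> q1, ··c··> q2
  q1 = 0 + 0 | ·
  q2 = a.0\{a,b} | ··a··> q3
  q3 = 0\{a,b} | ·
Coarsest stable partition (strong bisimilarity classes):
  B0 = {p0}
  B1 = {p2, q2}
  B2 = {p1, p3, q1, q3}
  B3 = {q0}
p0 ∈ B0, q0 ∈ B3 → different blocks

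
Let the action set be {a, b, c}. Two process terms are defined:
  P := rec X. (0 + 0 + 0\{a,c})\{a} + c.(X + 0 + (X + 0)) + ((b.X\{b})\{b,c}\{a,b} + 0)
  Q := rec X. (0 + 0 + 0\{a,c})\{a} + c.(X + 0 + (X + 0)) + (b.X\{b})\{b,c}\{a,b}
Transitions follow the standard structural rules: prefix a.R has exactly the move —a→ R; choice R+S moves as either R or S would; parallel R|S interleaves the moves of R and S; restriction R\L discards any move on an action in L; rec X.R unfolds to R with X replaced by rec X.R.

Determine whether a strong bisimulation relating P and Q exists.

YES

P's transition system — 2 states:
  u0 = rec X. (0 + 0 + 0\{a,c})\{a} + c.(X + 0 + (X + 0)) + ((b.X\{b})\{b,c}\{a,b} + 0) has moves -c-> u1
  u1 = (rec X. (0 + 0 + 0\{a,c})\{a} + c.(X + 0 + (X + 0)) + ((b.X\{b})\{b,c}\{a,b} + 0)) + 0 + ((rec X. (0 + 0 + 0\{a,c})\{a} + c.(X + 0 + (X + 0)) + ((b.X\{b})\{b,c}\{a,b} + 0)) + 0) has moves -c-> u1
Q's transition system — 2 states:
  v0 = rec X. (0 + 0 + 0\{a,c})\{a} + c.(X + 0 + (X + 0)) + (b.X\{b})\{b,c}\{a,b} has moves -c-> v1
  v1 = (rec X. (0 + 0 + 0\{a,c})\{a} + c.(X + 0 + (X + 0)) + (b.X\{b})\{b,c}\{a,b}) + 0 + ((rec X. (0 + 0 + 0\{a,c})\{a} + c.(X + 0 + (X + 0)) + (b.X\{b})\{b,c}\{a,b}) + 0) has moves -c-> v1
Bisimilarity quotient blocks:
  B0 = {u0, u1, v0, v1}
u0 ∈ B0, v0 ∈ B0 → same block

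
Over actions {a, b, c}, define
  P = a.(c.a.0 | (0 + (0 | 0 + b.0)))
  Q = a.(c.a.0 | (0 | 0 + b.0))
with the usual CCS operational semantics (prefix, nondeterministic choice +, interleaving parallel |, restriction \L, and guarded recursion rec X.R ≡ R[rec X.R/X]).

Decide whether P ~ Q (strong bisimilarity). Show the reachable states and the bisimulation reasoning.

YES

LTS(P): 7 reachable states
  s0 = a.(c.a.0 | (0 + (0 | 0 + b.0))) ⊢ —a→ s1
  s1 = c.a.0 | (0 + (0 | 0 + b.0)) ⊢ —b→ s2, —c→ s3
  s2 = c.a.0 | 0 ⊢ —c→ s4
  s3 = a.0 | (0 + (0 | 0 + b.0)) ⊢ —a→ s5, —b→ s4
  s4 = a.0 | 0 ⊢ —a→ s6
  s5 = 0 | (0 + (0 | 0 + b.0)) ⊢ —b→ s6
  s6 = 0 | 0 ⊢ (no moves)
LTS(Q): 7 reachable states
  t0 = a.(c.a.0 | (0 | 0 + b.0)) ⊢ —a→ t1
  t1 = c.a.0 | (0 | 0 + b.0) ⊢ —b→ t2, —c→ t3
  t2 = c.a.0 | 0 ⊢ —c→ t4
  t3 = a.0 | (0 | 0 + b.0) ⊢ —a→ t5, —b→ t4
  t4 = a.0 | 0 ⊢ —a→ t6
  t5 = 0 | (0 | 0 + b.0) ⊢ —b→ t6
  t6 = 0 | 0 ⊢ (no moves)
Bisimilarity quotient blocks:
  B0 = {s0, t0}
  B1 = {s1, t1}
  B2 = {s3, t3}
  B3 = {s4, t4}
  B4 = {s6, t6}
  B5 = {s5, t5}
  B6 = {s2, t2}
s0 ∈ B0, t0 ∈ B0 → same block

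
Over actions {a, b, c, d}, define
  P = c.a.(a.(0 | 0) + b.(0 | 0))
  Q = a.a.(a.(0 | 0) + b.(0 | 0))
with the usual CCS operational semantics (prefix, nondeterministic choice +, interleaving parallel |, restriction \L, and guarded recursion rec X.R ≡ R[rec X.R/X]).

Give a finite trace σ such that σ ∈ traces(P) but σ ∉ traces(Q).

P's transition system — 4 states:
  p0 = c.a.(a.(0 | 0) + b.(0 | 0)) | —c→ p1
  p1 = a.(a.(0 | 0) + b.(0 | 0)) | —a→ p2
  p2 = a.(0 | 0) + b.(0 | 0) | —a→ p3, —b→ p3
  p3 = 0 | 0 | ∅
Q's transition system — 4 states:
  q0 = a.a.(a.(0 | 0) + b.(0 | 0)) | —a→ q1
  q1 = a.(a.(0 | 0) + b.(0 | 0)) | —a→ q2
  q2 = a.(0 | 0) + b.(0 | 0) | —a→ q3, —b→ q3
  q3 = 0 | 0 | ∅
Executing c from P (initial set {p0}):
  after c @ step 1: {p1}
  — P admits the full trace.
Executing c from Q (initial set {q0}):
  after c @ step 1: no successor for Q

c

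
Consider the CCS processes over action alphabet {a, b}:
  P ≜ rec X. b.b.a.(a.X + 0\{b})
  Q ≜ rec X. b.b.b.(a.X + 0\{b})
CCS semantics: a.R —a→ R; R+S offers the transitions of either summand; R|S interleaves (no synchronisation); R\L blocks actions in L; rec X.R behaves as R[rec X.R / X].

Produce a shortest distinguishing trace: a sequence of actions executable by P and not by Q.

bba

Reachable graph of P (4 states):
  u0 = rec X. b.b.a.(a.X + 0\{b}) ⊢ -b-> u1
  u1 = b.a.(a.(rec X. b.b.a.(a.X + 0\{b})) + 0\{b}) ⊢ -b-> u2
  u2 = a.(a.(rec X. b.b.a.(a.X + 0\{b})) + 0\{b}) ⊢ -a-> u3
  u3 = a.(rec X. b.b.a.(a.X + 0\{b})) + 0\{b} ⊢ -a-> u0
Reachable graph of Q (4 states):
  v0 = rec X. b.b.b.(a.X + 0\{b}) ⊢ -b-> v1
  v1 = b.b.(a.(rec X. b.b.b.(a.X + 0\{b})) + 0\{b}) ⊢ -b-> v2
  v2 = b.(a.(rec X. b.b.b.(a.X + 0\{b})) + 0\{b}) ⊢ -b-> v3
  v3 = a.(rec X. b.b.b.(a.X + 0\{b})) + 0\{b} ⊢ -a-> v0
Run σ = ⟨bba⟩ on P: start {u0}
  after b @ step 1: {u1}
  after b @ step 2: {u2}
  after a @ step 3: {u3}
  P completes σ.
Run σ = ⟨bba⟩ on Q: start {v0}
  after b @ step 1: {v1}
  after b @ step 2: {v2}
  after a @ step 3: ∅  — Q cannot continue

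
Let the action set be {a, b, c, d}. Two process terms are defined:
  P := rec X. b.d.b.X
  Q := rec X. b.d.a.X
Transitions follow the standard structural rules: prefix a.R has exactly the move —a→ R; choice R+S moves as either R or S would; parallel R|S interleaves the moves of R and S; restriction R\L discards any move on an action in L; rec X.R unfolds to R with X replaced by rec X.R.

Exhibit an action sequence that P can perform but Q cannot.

Reachable graph of P (3 states):
  u0 = rec X. b.d.b.X → —b→ u1
  u1 = d.b.(rec X. b.d.b.X) → —d→ u2
  u2 = b.(rec X. b.d.b.X) → —b→ u0
Reachable graph of Q (3 states):
  v0 = rec X. b.d.a.X → —b→ v1
  v1 = d.a.(rec X. b.d.a.X) → —d→ v2
  v2 = a.(rec X. b.d.a.X) → —a→ v0
Trace ⟨bdb⟩ through P, begin at {u0}:
  after b @ step 1: {u1}
  after d @ step 2: {u2}
  after b @ step 3: {u0}
  P completes σ.
Trace ⟨bdb⟩ through Q, begin at {v0}:
  after b @ step 1: {v1}
  after d @ step 2: {v2}
  after b @ step 3: ∅  — Q cannot continue

bdb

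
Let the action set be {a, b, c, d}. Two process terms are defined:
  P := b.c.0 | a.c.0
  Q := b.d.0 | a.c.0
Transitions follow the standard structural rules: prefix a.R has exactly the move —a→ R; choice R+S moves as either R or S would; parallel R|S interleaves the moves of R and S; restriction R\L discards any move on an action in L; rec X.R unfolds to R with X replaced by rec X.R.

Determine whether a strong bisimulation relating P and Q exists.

P's transition system — 9 states:
  p0 = b.c.0 | a.c.0 ⊢ ··a··> p1, ··b··> p2
  p1 = b.c.0 | c.0 ⊢ ··b··> p3, ··c··> p4
  p2 = c.0 | a.c.0 ⊢ ··a··> p3, ··c··> p5
  p3 = c.0 | c.0 ⊢ ··c··> p6, ··c··> p7
  p4 = b.c.0 | 0 ⊢ ··b··> p7
  p5 = 0 | a.c.0 ⊢ ··a··> p6
  p6 = 0 | c.0 ⊢ ··c··> p8
  p7 = c.0 | 0 ⊢ ··c··> p8
  p8 = 0 | 0 ⊢ deadlocked
Q's transition system — 9 states:
  q0 = b.d.0 | a.c.0 ⊢ ··a··> q1, ··b··> q2
  q1 = b.d.0 | c.0 ⊢ ··b··> q3, ··c··> q4
  q2 = d.0 | a.c.0 ⊢ ··a··> q3, ··d··> q5
  q3 = d.0 | c.0 ⊢ ··c··> q6, ··d··> q7
  q4 = b.d.0 | 0 ⊢ ··b··> q6
  q5 = 0 | a.c.0 ⊢ ··a··> q7
  q6 = d.0 | 0 ⊢ ··d··> q8
  q7 = 0 | c.0 ⊢ ··c··> q8
  q8 = 0 | 0 ⊢ deadlocked
Bisimilarity quotient blocks:
  B0 = {p0}
  B1 = {p2}
  B2 = {p3}
  B3 = {p6, p7, q7}
  B4 = {p8, q8}
  B5 = {p5, q5}
  B6 = {p1}
  B7 = {p4}
  B8 = {q0}
  B9 = {q1}
  B10 = {q4}
  B11 = {q6}
  B12 = {q3}
  B13 = {q2}
p0 ∈ B0, q0 ∈ B8 → different blocks

not bisimilar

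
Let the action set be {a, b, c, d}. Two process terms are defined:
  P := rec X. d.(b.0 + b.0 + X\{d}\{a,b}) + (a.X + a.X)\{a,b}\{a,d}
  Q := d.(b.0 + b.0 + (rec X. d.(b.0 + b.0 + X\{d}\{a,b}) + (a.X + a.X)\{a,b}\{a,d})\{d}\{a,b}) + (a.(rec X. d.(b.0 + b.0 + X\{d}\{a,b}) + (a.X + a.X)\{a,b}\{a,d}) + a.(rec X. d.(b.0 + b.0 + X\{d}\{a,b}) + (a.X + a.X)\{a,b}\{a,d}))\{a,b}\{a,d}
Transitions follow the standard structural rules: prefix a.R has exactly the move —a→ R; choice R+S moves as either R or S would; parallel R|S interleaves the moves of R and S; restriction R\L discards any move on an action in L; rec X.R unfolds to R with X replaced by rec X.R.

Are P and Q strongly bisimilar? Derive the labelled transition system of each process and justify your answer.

P ~ Q

LTS(P): 3 reachable states
  u0 = rec X. d.(b.0 + b.0 + X\{d}\{a,b}) + (a.X + a.X)\{a,b}\{a,d} | ··d··> u1
  u1 = b.0 + b.0 + (rec X. d.(b.0 + b.0 + X\{d}\{a,b}) + (a.X + a.X)\{a,b}\{a,d})\{d}\{a,b} | ··b··> u2
  u2 = 0 | (no moves)
LTS(Q): 3 reachable states
  v0 = d.(b.0 + b.0 + (rec X. d.(b.0 + b.0 + X\{d}\{a,b}) + (a.X + a.X)\{a,b}\{a,d})\{d}\{a,b}) + (a.(rec X. d.(b.0 + b.0 + X\{d}\{a,b}) + (a.X + a.X)\{a,b}\{a,d}) + a.(rec X. d.(b.0 + b.0 + X\{d}\{a,b}) + (a.X + a.X)\{a,b}\{a,d}))\{a,b}\{a,d} | ··d··> v1
  v1 = b.0 + b.0 + (rec X. d.(b.0 + b.0 + X\{d}\{a,b}) + (a.X + a.X)\{a,b}\{a,d})\{d}\{a,b} | ··b··> v2
  v2 = 0 | (no moves)
Partition-refinement fixed point:
  B0 = {u0, v0}
  B1 = {u1, v1}
  B2 = {u2, v2}
u0 ∈ B0, v0 ∈ B0 → same block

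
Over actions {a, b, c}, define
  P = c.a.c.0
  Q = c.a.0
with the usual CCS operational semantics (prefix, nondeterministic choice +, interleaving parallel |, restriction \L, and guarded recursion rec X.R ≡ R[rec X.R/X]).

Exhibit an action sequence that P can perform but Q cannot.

LTS(P): 4 reachable states
  s0 = c.a.c.0 → --c--▸ s1
  s1 = a.c.0 → --a--▸ s2
  s2 = c.0 → --c--▸ s3
  s3 = 0 → (no moves)
LTS(Q): 3 reachable states
  t0 = c.a.0 → --c--▸ t1
  t1 = a.0 → --a--▸ t2
  t2 = 0 → (no moves)
Executing cac from P (initial set {s0}):
  [1] c ⇒ {s1}
  [2] a ⇒ {s2}
  [3] c ⇒ {s3}
  — P admits the full trace.
Executing cac from Q (initial set {t0}):
  [1] c ⇒ {t1}
  [2] a ⇒ {t2}
  [3] c ⇒ no successor for Q

cac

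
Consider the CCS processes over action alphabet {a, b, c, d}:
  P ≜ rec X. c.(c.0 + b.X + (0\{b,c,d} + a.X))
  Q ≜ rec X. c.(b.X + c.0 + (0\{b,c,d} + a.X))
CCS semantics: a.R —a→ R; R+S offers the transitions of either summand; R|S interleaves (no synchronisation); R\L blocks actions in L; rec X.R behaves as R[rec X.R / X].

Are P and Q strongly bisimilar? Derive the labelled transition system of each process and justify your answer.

P's transition system — 3 states:
  s0 = rec X. c.(c.0 + b.X + (0\{b,c,d} + a.X)) → —c→ s1
  s1 = c.0 + b.(rec X. c.(c.0 + b.X + (0\{b,c,d} + a.X))) + (0\{b,c,d} + a.(rec X. c.(c.0 + b.X + (0\{b,c,d} + a.X)))) → —a→ s0, —b→ s0, —c→ s2
  s2 = 0 → (no moves)
Q's transition system — 3 states:
  t0 = rec X. c.(b.X + c.0 + (0\{b,c,d} + a.X)) → —c→ t1
  t1 = b.(rec X. c.(b.X + c.0 + (0\{b,c,d} + a.X))) + c.0 + (0\{b,c,d} + a.(rec X. c.(b.X + c.0 + (0\{b,c,d} + a.X)))) → —a→ t0, —b→ t0, —c→ t2
  t2 = 0 → (no moves)
Bisimilarity quotient blocks:
  B0 = {s0, t0}
  B1 = {s1, t1}
  B2 = {s2, t2}
s0 ∈ B0, t0 ∈ B0 → same block

bisimilar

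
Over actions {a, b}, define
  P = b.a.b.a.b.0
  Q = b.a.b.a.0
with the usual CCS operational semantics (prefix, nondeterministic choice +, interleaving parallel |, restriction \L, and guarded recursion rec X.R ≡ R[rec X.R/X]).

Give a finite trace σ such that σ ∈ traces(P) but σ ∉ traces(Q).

babab

Reachable graph of P (6 states):
  p0 = b.a.b.a.b.0 has moves ··b··> p1
  p1 = a.b.a.b.0 has moves ··a··> p2
  p2 = b.a.b.0 has moves ··b··> p3
  p3 = a.b.0 has moves ··a··> p4
  p4 = b.0 has moves ··b··> p5
  p5 = 0 has moves ∅
Reachable graph of Q (5 states):
  q0 = b.a.b.a.0 has moves ··b··> q1
  q1 = a.b.a.0 has moves ··a··> q2
  q2 = b.a.0 has moves ··b··> q3
  q3 = a.0 has moves ··a··> q4
  q4 = 0 has moves ∅
Trace ⟨babab⟩ through P, begin at {p0}:
  [1] b ⇒ {p1}
  [2] a ⇒ {p2}
  [3] b ⇒ {p3}
  [4] a ⇒ {p4}
  [5] b ⇒ {p5}
  P completes σ.
Trace ⟨babab⟩ through Q, begin at {q0}:
  [1] b ⇒ {q1}
  [2] a ⇒ {q2}
  [3] b ⇒ {q3}
  [4] a ⇒ {q4}
  [5] b ⇒ no successor for Q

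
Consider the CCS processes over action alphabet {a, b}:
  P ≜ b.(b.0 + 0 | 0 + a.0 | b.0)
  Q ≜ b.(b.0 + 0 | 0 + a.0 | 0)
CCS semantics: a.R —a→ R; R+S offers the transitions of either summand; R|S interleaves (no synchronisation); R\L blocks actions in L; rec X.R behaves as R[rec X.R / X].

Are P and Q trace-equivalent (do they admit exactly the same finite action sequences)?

trace-distinct — witness ⟨bab⟩

P's transition system — 6 states:
  m0 = b.(b.0 + 0 | 0 + a.0 | b.0) has moves ··b··> m1
  m1 = b.0 + 0 | 0 + a.0 | b.0 has moves ··a··> m2, ··b··> m3, ··b··> m4
  m2 = 0 | b.0 has moves ··b··> m5
  m3 = 0 has moves deadlocked
  m4 = a.0 | 0 has moves ··a··> m5
  m5 = 0 | 0 has moves deadlocked
Q's transition system — 4 states:
  n0 = b.(b.0 + 0 | 0 + a.0 | 0) has moves ··b··> n1
  n1 = b.0 + 0 | 0 + a.0 | 0 has moves ··a··> n2, ··b··> n3
  n2 = 0 | 0 has moves deadlocked
  n3 = 0 has moves deadlocked
Trace ⟨bab⟩ through P, begin at {m0}:
  step 1 (b): {m1}
  step 2 (a): {m2}
  step 3 (b): {m5}
  ✓ P
Trace ⟨bab⟩ through Q, begin at {n0}:
  step 1 (b): {n1}
  step 2 (a): {n2}
  step 3 (b): ∅ (Q stuck)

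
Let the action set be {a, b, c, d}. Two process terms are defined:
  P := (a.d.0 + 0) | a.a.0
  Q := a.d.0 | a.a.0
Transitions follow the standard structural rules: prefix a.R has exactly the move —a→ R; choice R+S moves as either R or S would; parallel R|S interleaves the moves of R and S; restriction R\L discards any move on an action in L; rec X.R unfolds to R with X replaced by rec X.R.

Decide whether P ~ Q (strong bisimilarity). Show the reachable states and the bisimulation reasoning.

LTS(P): 9 reachable states
  s0 = (a.d.0 + 0) | a.a.0 → ··a··> s1, ··a··> s2
  s1 = (a.d.0 + 0) | a.0 → ··a··> s3, ··a··> s4
  s2 = d.0 | a.a.0 → ··a··> s4, ··d··> s5
  s3 = (a.d.0 + 0) | 0 → ··a··> s6
  s4 = d.0 | a.0 → ··a··> s6, ··d··> s7
  s5 = 0 | a.a.0 → ··a··> s7
  s6 = d.0 | 0 → ··d··> s8
  s7 = 0 | a.0 → ··a··> s8
  s8 = 0 | 0 → deadlocked
LTS(Q): 9 reachable states
  t0 = a.d.0 | a.a.0 → ··a··> t1, ··a··> t2
  t1 = a.d.0 | a.0 → ··a··> t3, ··a··> t4
  t2 = d.0 | a.a.0 → ··a··> t4, ··d··> t5
  t3 = a.d.0 | 0 → ··a··> t6
  t4 = d.0 | a.0 → ··a··> t6, ··d··> t7
  t5 = 0 | a.a.0 → ··a··> t7
  t6 = d.0 | 0 → ··d··> t8
  t7 = 0 | a.0 → ··a··> t8
  t8 = 0 | 0 → deadlocked
Partition-refinement fixed point:
  B0 = {s0, t0}
  B1 = {s1, t1}
  B2 = {s4, t4}
  B3 = {s7, t7}
  B4 = {s8, t8}
  B5 = {s6, t6}
  B6 = {s3, t3}
  B7 = {s2, t2}
  B8 = {s5, t5}
s0 ∈ B0, t0 ∈ B0 → same block

YES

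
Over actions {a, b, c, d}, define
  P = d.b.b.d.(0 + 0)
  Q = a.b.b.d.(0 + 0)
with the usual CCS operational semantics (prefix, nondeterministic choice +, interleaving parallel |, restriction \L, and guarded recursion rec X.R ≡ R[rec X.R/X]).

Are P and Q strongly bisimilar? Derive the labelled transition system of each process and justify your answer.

P ≁ Q

LTS(P): 5 reachable states
  u0 = d.b.b.d.(0 + 0) | =d=> u1
  u1 = b.b.d.(0 + 0) | =b=> u2
  u2 = b.d.(0 + 0) | =b=> u3
  u3 = d.(0 + 0) | =d=> u4
  u4 = 0 + 0 | ·
LTS(Q): 5 reachable states
  v0 = a.b.b.d.(0 + 0) | =a=> v1
  v1 = b.b.d.(0 + 0) | =b=> v2
  v2 = b.d.(0 + 0) | =b=> v3
  v3 = d.(0 + 0) | =d=> v4
  v4 = 0 + 0 | ·
Bisimilarity quotient blocks:
  B0 = {u0}
  B1 = {u1, v1}
  B2 = {u2, v2}
  B3 = {u3, v3}
  B4 = {u4, v4}
  B5 = {v0}
u0 ∈ B0, v0 ∈ B5 → different blocks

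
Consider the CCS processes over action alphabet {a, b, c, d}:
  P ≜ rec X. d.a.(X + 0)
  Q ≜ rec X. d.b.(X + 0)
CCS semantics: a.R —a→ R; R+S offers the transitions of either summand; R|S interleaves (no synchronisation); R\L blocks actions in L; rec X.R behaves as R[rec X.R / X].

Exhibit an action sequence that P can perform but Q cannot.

da

P's transition system — 3 states:
  u0 = rec X. d.a.(X + 0) :: --d--▸ u1
  u1 = a.((rec X. d.a.(X + 0)) + 0) :: --a--▸ u2
  u2 = (rec X. d.a.(X + 0)) + 0 :: --d--▸ u1
Q's transition system — 3 states:
  v0 = rec X. d.b.(X + 0) :: --d--▸ v1
  v1 = b.((rec X. d.b.(X + 0)) + 0) :: --b--▸ v2
  v2 = (rec X. d.b.(X + 0)) + 0 :: --d--▸ v1
Run σ = ⟨da⟩ on P: start {u0}
  after d @ step 1: {u1}
  after a @ step 2: {u2}
  P completes σ.
Run σ = ⟨da⟩ on Q: start {v0}
  after d @ step 1: {v1}
  after a @ step 2: ∅ (Q stuck)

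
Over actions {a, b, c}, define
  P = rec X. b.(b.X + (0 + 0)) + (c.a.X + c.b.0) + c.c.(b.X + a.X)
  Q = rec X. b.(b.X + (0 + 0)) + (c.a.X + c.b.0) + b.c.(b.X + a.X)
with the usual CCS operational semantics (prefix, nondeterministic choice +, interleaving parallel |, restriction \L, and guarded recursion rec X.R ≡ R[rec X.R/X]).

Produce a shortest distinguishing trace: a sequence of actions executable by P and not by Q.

cc

Reachable graph of P (7 states):
  u0 = rec X. b.(b.X + (0 + 0)) + (c.a.X + c.b.0) + c.c.(b.X + a.X) | —b→ u1, —c→ u2, —c→ u3, —c→ u4
  u1 = b.(rec X. b.(b.X + (0 + 0)) + (c.a.X + c.b.0) + c.c.(b.X + a.X)) + (0 + 0) | —b→ u0
  u2 = a.(rec X. b.(b.X + (0 + 0)) + (c.a.X + c.b.0) + c.c.(b.X + a.X)) | —a→ u0
  u3 = b.0 | —b→ u5
  u4 = c.(b.(rec X. b.(b.X + (0 + 0)) + (c.a.X + c.b.0) + c.c.(b.X + a.X)) + a.(rec X. b.(b.X + (0 + 0)) + (c.a.X + c.b.0) + c.c.(b.X + a.X))) | —c→ u6
  u5 = 0 | ·
  u6 = b.(rec X. b.(b.X + (0 + 0)) + (c.a.X + c.b.0) + c.c.(b.X + a.X)) + a.(rec X. b.(b.X + (0 + 0)) + (c.a.X + c.b.0) + c.c.(b.X + a.X)) | —a→ u0, —b→ u0
Reachable graph of Q (7 states):
  v0 = rec X. b.(b.X + (0 + 0)) + (c.a.X + c.b.0) + b.c.(b.X + a.X) | —b→ v1, —b→ v2, —c→ v3, —c→ v4
  v1 = b.(rec X. b.(b.X + (0 + 0)) + (c.a.X + c.b.0) + b.c.(b.X + a.X)) + (0 + 0) | —b→ v0
  v2 = c.(b.(rec X. b.(b.X + (0 + 0)) + (c.a.X + c.b.0) + b.c.(b.X + a.X)) + a.(rec X. b.(b.X + (0 + 0)) + (c.a.X + c.b.0) + b.c.(b.X + a.X))) | —c→ v5
  v3 = a.(rec X. b.(b.X + (0 + 0)) + (c.a.X + c.b.0) + b.c.(b.X + a.X)) | —a→ v0
  v4 = b.0 | —b→ v6
  v5 = b.(rec X. b.(b.X + (0 + 0)) + (c.a.X + c.b.0) + b.c.(b.X + a.X)) + a.(rec X. b.(b.X + (0 + 0)) + (c.a.X + c.b.0) + b.c.(b.X + a.X)) | —a→ v0, —b→ v0
  v6 = 0 | ·
Run σ = ⟨cc⟩ on P: start {u0}
  step 1 (c): {u2, u3, u4}
  step 2 (c): {u6}
  P completes σ.
Run σ = ⟨cc⟩ on Q: start {v0}
  step 1 (c): {v3, v4}
  step 2 (c): ∅  — Q cannot continue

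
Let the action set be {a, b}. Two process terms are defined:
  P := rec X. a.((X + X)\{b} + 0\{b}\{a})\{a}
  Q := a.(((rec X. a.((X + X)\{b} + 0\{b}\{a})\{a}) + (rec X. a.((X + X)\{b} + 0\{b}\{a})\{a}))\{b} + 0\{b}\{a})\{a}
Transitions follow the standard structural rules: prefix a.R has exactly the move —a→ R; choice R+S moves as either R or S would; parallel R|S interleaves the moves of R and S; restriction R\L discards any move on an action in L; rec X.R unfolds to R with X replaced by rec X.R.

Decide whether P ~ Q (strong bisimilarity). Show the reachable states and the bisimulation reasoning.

P's transition system — 2 states:
  p0 = rec X. a.((X + X)\{b} + 0\{b}\{a})\{a} :: —a→ p1
  p1 = (((rec X. a.((X + X)\{b} + 0\{b}\{a})\{a}) + (rec X. a.((X + X)\{b} + 0\{b}\{a})\{a}))\{b} + 0\{b}\{a})\{a} :: deadlocked
Q's transition system — 2 states:
  q0 = a.(((rec X. a.((X + X)\{b} + 0\{b}\{a})\{a}) + (rec X. a.((X + X)\{b} + 0\{b}\{a})\{a}))\{b} + 0\{b}\{a})\{a} :: —a→ q1
  q1 = (((rec X. a.((X + X)\{b} + 0\{b}\{a})\{a}) + (rec X. a.((X + X)\{b} + 0\{b}\{a})\{a}))\{b} + 0\{b}\{a})\{a} :: deadlocked
Bisimilarity quotient blocks:
  B0 = {p0, q0}
  B1 = {p1, q1}
p0 ∈ B0, q0 ∈ B0 → same block

P ~ Q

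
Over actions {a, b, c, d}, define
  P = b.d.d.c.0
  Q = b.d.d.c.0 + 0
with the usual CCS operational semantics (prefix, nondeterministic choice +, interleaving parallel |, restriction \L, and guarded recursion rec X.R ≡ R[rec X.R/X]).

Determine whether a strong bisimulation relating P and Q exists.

LTS(P): 5 reachable states
  u0 = b.d.d.c.0 ⊢ ··b··> u1
  u1 = d.d.c.0 ⊢ ··d··> u2
  u2 = d.c.0 ⊢ ··d··> u3
  u3 = c.0 ⊢ ··c··> u4
  u4 = 0 ⊢ ·
LTS(Q): 5 reachable states
  v0 = b.d.d.c.0 + 0 ⊢ ··b··> v1
  v1 = d.d.c.0 ⊢ ··d··> v2
  v2 = d.c.0 ⊢ ··d··> v3
  v3 = c.0 ⊢ ··c··> v4
  v4 = 0 ⊢ ·
Coarsest stable partition (strong bisimilarity classes):
  B0 = {u0, v0}
  B1 = {u1, v1}
  B2 = {u2, v2}
  B3 = {u3, v3}
  B4 = {u4, v4}
u0 ∈ B0, v0 ∈ B0 → same block

P ~ Q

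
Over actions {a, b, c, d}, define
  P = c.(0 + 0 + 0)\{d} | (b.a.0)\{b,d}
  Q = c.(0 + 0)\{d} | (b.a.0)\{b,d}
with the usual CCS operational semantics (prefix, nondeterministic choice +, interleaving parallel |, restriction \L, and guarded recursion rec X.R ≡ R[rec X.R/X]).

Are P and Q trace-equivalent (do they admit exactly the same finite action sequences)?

LTS(P): 2 reachable states
  u0 = c.(0 + 0 + 0)\{d} | (b.a.0)\{b,d} | =c=> u1
  u1 = (0 + 0 + 0)\{d} | (b.a.0)\{b,d} | deadlocked
LTS(Q): 2 reachable states
  v0 = c.(0 + 0)\{d} | (b.a.0)\{b,d} | =c=> v1
  v1 = (0 + 0)\{d} | (b.a.0)\{b,d} | deadlocked
Bisimilarity quotient blocks:
  B0 = {u0, v0}
  B1 = {u1, v1}
u0 ∈ B0, v0 ∈ B0 → same block
Bisimilar ⇒ trace-equivalent.

trace-equivalent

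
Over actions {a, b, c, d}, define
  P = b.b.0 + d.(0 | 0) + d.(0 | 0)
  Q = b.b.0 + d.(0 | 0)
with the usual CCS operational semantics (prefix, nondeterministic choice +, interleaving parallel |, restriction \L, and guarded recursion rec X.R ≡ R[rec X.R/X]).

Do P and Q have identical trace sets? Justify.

traces(P) = traces(Q)

Reachable graph of P (4 states):
  s0 = b.b.0 + d.(0 | 0) + d.(0 | 0) :: ··b··> s1, ··d··> s2
  s1 = b.0 :: ··b··> s3
  s2 = 0 | 0 :: ·
  s3 = 0 :: ·
Reachable graph of Q (4 states):
  t0 = b.b.0 + d.(0 | 0) :: ··b··> t1, ··d··> t2
  t1 = b.0 :: ··b··> t3
  t2 = 0 | 0 :: ·
  t3 = 0 :: ·
Bisimilarity quotient blocks:
  B0 = {s0, t0}
  B1 = {s2, s3, t2, t3}
  B2 = {s1, t1}
s0 ∈ B0, t0 ∈ B0 → same block
Bisimilar ⇒ trace-equivalent.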